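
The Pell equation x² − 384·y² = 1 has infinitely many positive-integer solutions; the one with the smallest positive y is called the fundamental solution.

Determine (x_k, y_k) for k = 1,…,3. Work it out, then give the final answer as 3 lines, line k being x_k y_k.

4801 245
46099201 2352490
442644523201 22588608735

√384 = [19; 1,1,2,9,2,1,1,38, …], period ℓ=8 (even) → k=7
k=0  a_k=19  p_k/q_k = 19/1
…
k=4  a_k=9  p_k/q_k = 921/47
…
k=6  a_k=1  p_k/q_k = 2861/146
k=7  a_k=1  p_k/q_k = 4801/245
fundamental: x₁=4801, y₁=245  (since 23049601 − 384·60025 = 1)
k=2:  x_2 = 4801·4801+384·245·245 = 46099201,  y_2 = 4801·245+245·4801 = 2352490
k=3:  x_3 = 4801·46099201+384·245·2352490 = 442644523201,  y_3 = 4801·2352490+245·46099201 = 22588608735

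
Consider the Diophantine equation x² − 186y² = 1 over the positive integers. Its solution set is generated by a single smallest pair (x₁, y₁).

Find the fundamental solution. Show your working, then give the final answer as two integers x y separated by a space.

√186 → a₀=13, period (1,1,1,3,4,3,1,1,1,26); ℓ=10 even so k=9
step 0: (13, 1)  from 13·(1,0) + (0,1)
…
step 3: (41, 3)  from 1·(27,2) + (14,1)
step 4: (150, 11)  from 3·(41,3) + (27,2)
step 5: (641, 47)  from 4·(150,11) + (41,3)
step 6: (2073, 152)  from 3·(641,47) + (150,11)
step 7: (2714, 199)  from 1·(2073,152) + (641,47)
step 8: (4787, 351)  from 1·(2714,199) + (2073,152)
step 9: (7501, 550)  from 1·(4787,351) + (2714,199)
(x₁, y₁) = (7501, 550);  7501² − 186·550² = 1 ✓

7501 550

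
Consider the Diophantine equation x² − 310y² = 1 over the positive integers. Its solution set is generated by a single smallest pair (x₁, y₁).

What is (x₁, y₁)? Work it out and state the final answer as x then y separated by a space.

d=310: √d = [17; 1,1,1,1,5,…,1,1,34] (ℓ=16, even), read p_15/q_15
i=0: a=17 ⇒ p=17, q=1
i=1: a=1 ⇒ p=18, q=1
…
i=3: a=1 ⇒ p=53, q=3
i=4: a=1 ⇒ p=88, q=5
…
i=6: a=3 ⇒ p=1567, q=89
i=7: a=1 ⇒ p=2060, q=117
i=8: a=2 ⇒ p=5687, q=323
…
i=10: a=3 ⇒ p=28928, q=1643
i=11: a=5 ⇒ p=152387, q=8655
…
i=14: a=1 ⇒ p=515017, q=29251
i=15: a=1 ⇒ p=848719, q=48204
→ (848719, 48204).  Check: 848719²=720323940961, 310·48204²=720323940960, difference 1.

848719 48204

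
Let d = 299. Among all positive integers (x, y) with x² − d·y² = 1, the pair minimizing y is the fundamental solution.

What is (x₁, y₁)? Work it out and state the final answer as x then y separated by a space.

415 24

d=299: √d = [17; 3,2,3,34] (ℓ=4, even), read p_3/q_3
step 0: (17, 1)  from 17·(1,0) + (0,1)
step 1: (52, 3)  from 3·(17,1) + (1,0)
step 2: (121, 7)  from 2·(52,3) + (17,1)
step 3: (415, 24)  from 3·(121,7) + (52,3)
fundamental: x₁=415, y₁=24  (since 172225 − 299·576 = 1)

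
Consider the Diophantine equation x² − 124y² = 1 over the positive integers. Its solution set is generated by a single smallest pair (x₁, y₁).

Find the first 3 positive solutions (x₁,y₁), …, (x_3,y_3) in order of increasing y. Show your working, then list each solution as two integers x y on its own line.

[11; 7,2,1,1,1,…,2,7,22] for √124; ℓ=16 ⇒ convergent index 15
step 0: (11, 1)  from 11·(1,0) + (0,1)
step 1: (78, 7)  from 7·(11,1) + (1,0)
step 2: (167, 15)  from 2·(78,7) + (11,1)
step 3: (245, 22)  from 1·(167,15) + (78,7)
…
step 5: (657, 59)  from 1·(412,37) + (245,22)
…
step 7: (3040, 273)  from 1·(2383,214) + (657,59)
…
step 11: (84875, 7622)  from 1·(67292,6043) + (17583,1579)
…
step 13: (237042, 21287)  from 1·(152167,13665) + (84875,7622)
step 14: (626251, 56239)  from 2·(237042,21287) + (152167,13665)
step 15: (4620799, 414960)  from 7·(626251,56239) + (237042,21287)
(x₁, y₁) = (4620799, 414960);  4620799² − 124·414960² = 1 ✓
(x_2, y_2) = (4620799·4620799 + 124·414960·414960, 4620799·414960 + 414960·4620799) = (42703566796801, 3834893506080)
(x_3, y_3) = (4620799·42703566796801 + 124·414960·3834893506080, 4620799·3834893506080 + 414960·42703566796801) = (394649197502177907199, 35440544156001500880)

4620799 414960
42703566796801 3834893506080
394649197502177907199 35440544156001500880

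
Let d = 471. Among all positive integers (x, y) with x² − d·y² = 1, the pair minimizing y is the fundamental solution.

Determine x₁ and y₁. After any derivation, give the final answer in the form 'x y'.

7838695 361188

√471 → a₀=21, period (1,2,2,1,3,…,2,1,42); ℓ=14 even so k=13
step 0: (21, 1)  from 21·(1,0) + (0,1)
…
step 3: (152, 7)  from 2·(65,3) + (22,1)
step 4: (217, 10)  from 1·(152,7) + (65,3)
…
step 6: (3429, 158)  from 4·(803,37) + (217,10)
…
step 9: (644804, 29711)  from 3·(198665,9154) + (48809,2249)
…
step 12: (5506953, 253747)  from 2·(2331742,107441) + (843469,38865)
step 13: (7838695, 361188)  from 1·(5506953,253747) + (2331742,107441)
(x₁, y₁) = (7838695, 361188);  7838695² − 471·361188² = 1 ✓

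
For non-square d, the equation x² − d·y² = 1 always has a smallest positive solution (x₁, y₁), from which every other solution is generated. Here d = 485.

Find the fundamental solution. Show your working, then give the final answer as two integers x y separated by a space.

√485 = [22; 44, …], period ℓ=1 (odd) → k=1
i=0: a=22 ⇒ p=22, q=1
i=1: a=44 ⇒ p=969, q=44
(x₁, y₁) = (969, 44);  969² − 485·44² = 1 ✓

969 44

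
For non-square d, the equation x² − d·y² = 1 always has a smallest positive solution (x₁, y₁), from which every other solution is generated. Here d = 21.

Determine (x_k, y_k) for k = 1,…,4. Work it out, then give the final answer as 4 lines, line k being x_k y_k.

[4; 1,1,2,1,1,8] for √21; ℓ=6 ⇒ convergent index 5
k=0  a_k=4  p_k/q_k = 4/1
k=1  a_k=1  p_k/q_k = 5/1
k=2  a_k=1  p_k/q_k = 9/2
…
k=4  a_k=1  p_k/q_k = 32/7
k=5  a_k=1  p_k/q_k = 55/12
fundamental: x₁=55, y₁=12  (since 3025 − 21·144 = 1)
(55+12√21)^2 = 6049 + 1320√21
(55+12√21)^3 = 665335 + 145188√21
(55+12√21)^4 = 73180801 + 15969360√21

55 12
6049 1320
665335 145188
73180801 15969360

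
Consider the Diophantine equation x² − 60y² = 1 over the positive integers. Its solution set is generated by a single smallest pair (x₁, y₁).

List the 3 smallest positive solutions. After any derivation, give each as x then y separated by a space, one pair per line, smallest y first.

31 4
1921 248
119071 15372

[7; 1,2,1,14] for √60; ℓ=4 ⇒ convergent index 3
i=0: a=7 ⇒ p=7, q=1
i=1: a=1 ⇒ p=8, q=1
i=2: a=2 ⇒ p=23, q=3
i=3: a=1 ⇒ p=31, q=4
(x₁, y₁) = (31, 4);  31² − 60·4² = 1 ✓
k=2:  x_2 = 31·31+60·4·4 = 1921,  y_2 = 31·4+4·31 = 248
k=3:  x_3 = 31·1921+60·4·248 = 119071,  y_3 = 31·248+4·1921 = 15372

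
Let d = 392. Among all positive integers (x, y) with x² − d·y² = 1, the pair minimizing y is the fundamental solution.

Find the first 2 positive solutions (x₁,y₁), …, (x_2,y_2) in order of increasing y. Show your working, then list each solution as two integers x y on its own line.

99 5
19601 990

d=392: √d = [19; 1,3,1,38] (ℓ=4, even), read p_3/q_3
a_0=19:  p_0=19·1+0=19,  q_0=19·0+1=1
…
a_2=3:  p_2=3·20+19=79,  q_2=3·1+1=4
a_3=1:  p_3=1·79+20=99,  q_3=1·4+1=5
→ (99, 5).  Check: 99²=9801, 392·5²=9800, difference 1.
k=2:  x_2 = 99·99+392·5·5 = 19601,  y_2 = 99·5+5·99 = 990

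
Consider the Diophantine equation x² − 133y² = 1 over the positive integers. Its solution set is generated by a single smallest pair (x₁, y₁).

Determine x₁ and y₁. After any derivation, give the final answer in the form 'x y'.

2588599 224460

√133 → a₀=11, period (1,1,7,5,1,…,1,1,22); ℓ=16 even so k=15
i=0: a=11 ⇒ p=11, q=1
i=1: a=1 ⇒ p=12, q=1
i=2: a=1 ⇒ p=23, q=2
…
i=4: a=5 ⇒ p=888, q=77
i=5: a=1 ⇒ p=1061, q=92
i=6: a=1 ⇒ p=1949, q=169
i=7: a=1 ⇒ p=3010, q=261
…
i=9: a=1 ⇒ p=10979, q=952
…
i=11: a=1 ⇒ p=29927, q=2595
…
i=13: a=7 ⇒ p=1210008, q=104921
i=14: a=1 ⇒ p=1378591, q=119539
i=15: a=1 ⇒ p=2588599, q=224460
→ (2588599, 224460).  Check: 2588599²=6700844782801, 133·224460²=6700844782800, difference 1.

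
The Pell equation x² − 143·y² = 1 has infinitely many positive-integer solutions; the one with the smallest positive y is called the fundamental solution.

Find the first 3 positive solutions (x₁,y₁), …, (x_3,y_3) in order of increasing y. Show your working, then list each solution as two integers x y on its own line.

√143 → a₀=11, period (1,22); ℓ=2 even so k=1
i=0: a=11 ⇒ p=11, q=1
i=1: a=1 ⇒ p=12, q=1
(x₁, y₁) = (12, 1);  12² − 143·1² = 1 ✓
n=2: (12,1)∘(12,1) = (12·12+143·1·1, 12·1+1·12) = (287,24)
n=3: (287,24)∘(12,1) = (12·287+143·1·24, 12·24+1·287) = (6876,575)

12 1
287 24
6876 575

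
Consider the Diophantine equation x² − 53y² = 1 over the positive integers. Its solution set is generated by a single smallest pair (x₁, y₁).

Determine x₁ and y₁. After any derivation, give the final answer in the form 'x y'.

√53 = [7; 3,1,1,3,14, …], period ℓ=5 (odd) → k=9
i=0: a=7 ⇒ p=7, q=1
i=1: a=3 ⇒ p=22, q=3
i=2: a=1 ⇒ p=29, q=4
i=3: a=1 ⇒ p=51, q=7
i=4: a=3 ⇒ p=182, q=25
i=5: a=14 ⇒ p=2599, q=357
i=6: a=3 ⇒ p=7979, q=1096
…
i=8: a=1 ⇒ p=18557, q=2549
i=9: a=3 ⇒ p=66249, q=9100
→ (66249, 9100).  Check: 66249²=4388930001, 53·9100²=4388930000, difference 1.

66249 9100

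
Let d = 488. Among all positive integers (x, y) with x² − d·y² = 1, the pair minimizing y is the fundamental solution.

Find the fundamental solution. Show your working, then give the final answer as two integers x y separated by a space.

[22; 11,44] for √488; ℓ=2 ⇒ convergent index 1
step 0: (22, 1)  from 22·(1,0) + (0,1)
step 1: (243, 11)  from 11·(22,1) + (1,0)
fundamental: x₁=243, y₁=11  (since 59049 − 488·121 = 1)

243 11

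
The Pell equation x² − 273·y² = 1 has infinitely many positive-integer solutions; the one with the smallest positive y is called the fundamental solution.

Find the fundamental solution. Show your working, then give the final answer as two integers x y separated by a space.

√273 = [16; 1,1,10,1,1,32, …], period ℓ=6 (even) → k=5
k=0  a_k=16  p_k/q_k = 16/1
k=1  a_k=1  p_k/q_k = 17/1
k=2  a_k=1  p_k/q_k = 33/2
…
k=4  a_k=1  p_k/q_k = 380/23
k=5  a_k=1  p_k/q_k = 727/44
(x₁, y₁) = (727, 44);  727² − 273·44² = 1 ✓

727 44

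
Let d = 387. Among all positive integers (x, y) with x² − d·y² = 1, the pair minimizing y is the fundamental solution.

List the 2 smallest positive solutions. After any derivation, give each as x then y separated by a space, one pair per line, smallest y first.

3482 177
24248647 1232628

d=387: √d = [19; 1,2,19,2,1,38] (ℓ=6, even), read p_5/q_5
a_0=19:  p_0=19·1+0=19,  q_0=19·0+1=1
a_1=1:  p_1=1·19+1=20,  q_1=1·1+0=1
…
a_3=19:  p_3=19·59+20=1141,  q_3=19·3+1=58
a_4=2:  p_4=2·1141+59=2341,  q_4=2·58+3=119
a_5=1:  p_5=1·2341+1141=3482,  q_5=1·119+58=177
→ (3482, 177).  Check: 3482²=12124324, 387·177²=12124323, difference 1.
n=2: (3482,177)∘(3482,177) = (3482·3482+387·177·177, 3482·177+177·3482) = (24248647,1232628)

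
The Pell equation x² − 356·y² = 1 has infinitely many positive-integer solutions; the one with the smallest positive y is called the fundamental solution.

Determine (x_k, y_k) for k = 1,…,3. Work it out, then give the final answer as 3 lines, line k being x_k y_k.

500001 26500
500002000001 26500053000
500003000004500001 26500106000079500

√356 = [18; 1,6,1,1,2,…,6,1,36, …], period ℓ=14 (even) → k=13
i=0: a=18 ⇒ p=18, q=1
…
i=2: a=6 ⇒ p=132, q=7
…
i=4: a=1 ⇒ p=283, q=15
i=5: a=2 ⇒ p=717, q=38
…
i=7: a=8 ⇒ p=8717, q=462
…
i=11: a=1 ⇒ p=66019, q=3499
i=12: a=6 ⇒ p=433982, q=23001
i=13: a=1 ⇒ p=500001, q=26500
fundamental: x₁=500001, y₁=26500  (since 250001000001 − 356·702250000 = 1)
n=2: (500001,26500)∘(500001,26500) = (500001·500001+356·26500·26500, 500001·26500+26500·500001) = (500002000001,26500053000)
n=3: (500002000001,26500053000)∘(500001,26500) = (500001·500002000001+356·26500·26500053000, 500001·26500053000+26500·500002000001) = (500003000004500001,26500106000079500)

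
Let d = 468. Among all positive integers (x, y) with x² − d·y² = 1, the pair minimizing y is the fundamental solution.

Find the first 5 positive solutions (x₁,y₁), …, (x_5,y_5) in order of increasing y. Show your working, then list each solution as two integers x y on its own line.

[21; 1,1,1,2,1,1,1,42] for √468; ℓ=8 ⇒ convergent index 7
step 0: (21, 1)  from 21·(1,0) + (0,1)
…
step 2: (43, 2)  from 1·(22,1) + (21,1)
step 3: (65, 3)  from 1·(43,2) + (22,1)
step 4: (173, 8)  from 2·(65,3) + (43,2)
step 5: (238, 11)  from 1·(173,8) + (65,3)
step 6: (411, 19)  from 1·(238,11) + (173,8)
step 7: (649, 30)  from 1·(411,19) + (238,11)
fundamental: x₁=649, y₁=30  (since 421201 − 468·900 = 1)
(649+30√468)^2 = 842401 + 38940√468
(649+30√468)^3 = 1093435849 + 50544090√468
(649+30√468)^4 = 1419278889601 + 65606189880√468
(649+30√468)^5 = 1842222905266249 + 85156783920150√468

649 30
842401 38940
1093435849 50544090
1419278889601 65606189880
1842222905266249 85156783920150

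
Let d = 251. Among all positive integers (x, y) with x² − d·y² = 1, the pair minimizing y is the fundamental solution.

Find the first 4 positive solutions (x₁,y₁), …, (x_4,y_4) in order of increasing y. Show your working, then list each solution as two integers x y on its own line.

√251 = [15; 1,5,2,1,2,…,5,1,30, …], period ℓ=14 (even) → k=13
i=0: a=15 ⇒ p=15, q=1
i=1: a=1 ⇒ p=16, q=1
i=2: a=5 ⇒ p=95, q=6
i=3: a=2 ⇒ p=206, q=13
…
i=7: a=15 ⇒ p=29563, q=1866
i=8: a=2 ⇒ p=61043, q=3853
…
i=12: a=5 ⇒ p=3097857, q=195535
i=13: a=1 ⇒ p=3674890, q=231957
fundamental: x₁=3674890, y₁=231957  (since 13504816512100 − 251·53804049849 = 1)
n=2: (3674890,231957)∘(3674890,231957) = (3674890·3674890+251·231957·231957, 3674890·231957+231957·3674890) = (27009633024199,1704832919460)
n=3: (27009633024199,1704832919460)∘(3674890,231957) = (3674890·27009633024199+251·231957·1704832919460, 3674890·1704832919460+231957·27009633024199) = (198514860608593651330,12530146894788486843)
n=4: (198514860608593651330,12530146894788486843)∘(3674890,231957) = (3674890·198514860608593651330+251·231957·12530146894788486843, 3674890·12530146894788486843+231957·198514860608593651330) = (1459040552203802437039183201,92093823044376819996025080)

3674890 231957
27009633024199 1704832919460
198514860608593651330 12530146894788486843
1459040552203802437039183201 92093823044376819996025080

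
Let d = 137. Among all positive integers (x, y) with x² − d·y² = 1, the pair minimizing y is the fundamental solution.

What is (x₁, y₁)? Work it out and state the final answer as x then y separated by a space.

6083073 519712

√137 → a₀=11, period (1,2,2,1,1,2,2,1,22); ℓ=9 odd so k=17
a_0=11:  p_0=11·1+0=11,  q_0=11·0+1=1
…
a_4=1:  p_4=1·82+35=117,  q_4=1·7+3=10
a_5=1:  p_5=1·117+82=199,  q_5=1·10+7=17
…
a_7=2:  p_7=2·515+199=1229,  q_7=2·44+17=105
a_8=1:  p_8=1·1229+515=1744,  q_8=1·105+44=149
…
a_12=2:  p_12=2·122279+41341=285899,  q_12=2·10447+3532=24426
a_13=1:  p_13=1·285899+122279=408178,  q_13=1·24426+10447=34873
a_14=1:  p_14=1·408178+285899=694077,  q_14=1·34873+24426=59299
a_15=2:  p_15=2·694077+408178=1796332,  q_15=2·59299+34873=153471
a_16=2:  p_16=2·1796332+694077=4286741,  q_16=2·153471+59299=366241
a_17=1:  p_17=1·4286741+1796332=6083073,  q_17=1·366241+153471=519712
fundamental: x₁=6083073, y₁=519712  (since 37003777123329 − 137·270100562944 = 1)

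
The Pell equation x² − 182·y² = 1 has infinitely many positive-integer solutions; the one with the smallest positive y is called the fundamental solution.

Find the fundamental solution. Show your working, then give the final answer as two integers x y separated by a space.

27 2

[13; 2,26] for √182; ℓ=2 ⇒ convergent index 1
k=0  a_k=13  p_k/q_k = 13/1
k=1  a_k=2  p_k/q_k = 27/2
(x₁, y₁) = (27, 2);  27² − 182·2² = 1 ✓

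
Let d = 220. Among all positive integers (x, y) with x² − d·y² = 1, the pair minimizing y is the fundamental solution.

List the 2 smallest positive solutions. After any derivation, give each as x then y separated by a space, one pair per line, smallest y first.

√220 → a₀=14, period (1,4,1,28); ℓ=4 even so k=3
a_0=14:  p_0=14·1+0=14,  q_0=14·0+1=1
a_1=1:  p_1=1·14+1=15,  q_1=1·1+0=1
a_2=4:  p_2=4·15+14=74,  q_2=4·1+1=5
a_3=1:  p_3=1·74+15=89,  q_3=1·5+1=6
→ (89, 6).  Check: 89²=7921, 220·6²=7920, difference 1.
(x_2, y_2) = (89·89 + 220·6·6, 89·6 + 6·89) = (15841, 1068)

89 6
15841 1068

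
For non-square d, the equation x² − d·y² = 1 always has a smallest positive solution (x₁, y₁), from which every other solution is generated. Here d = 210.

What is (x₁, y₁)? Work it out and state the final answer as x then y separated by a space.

√210 → a₀=14, period (2,28); ℓ=2 even so k=1
a_0=14:  p_0=14·1+0=14,  q_0=14·0+1=1
a_1=2:  p_1=2·14+1=29,  q_1=2·1+0=2
→ (29, 2).  Check: 29²=841, 210·2²=840, difference 1.

29 2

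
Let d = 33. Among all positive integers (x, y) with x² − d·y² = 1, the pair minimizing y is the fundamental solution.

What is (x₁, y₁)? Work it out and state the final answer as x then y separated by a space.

√33 = [5; 1,2,1,10, …], period ℓ=4 (even) → k=3
k=0  a_k=5  p_k/q_k = 5/1
…
k=2  a_k=2  p_k/q_k = 17/3
k=3  a_k=1  p_k/q_k = 23/4
fundamental: x₁=23, y₁=4  (since 529 − 33·16 = 1)

23 4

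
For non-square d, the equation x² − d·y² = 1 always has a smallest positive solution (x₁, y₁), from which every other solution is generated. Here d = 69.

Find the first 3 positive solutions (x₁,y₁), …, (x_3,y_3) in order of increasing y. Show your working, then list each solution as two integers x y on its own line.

d=69: √d = [8; 3,3,1,4,1,3,3,16] (ℓ=8, even), read p_7/q_7
step 0: (8, 1)  from 8·(1,0) + (0,1)
…
step 3: (108, 13)  from 1·(83,10) + (25,3)
step 4: (515, 62)  from 4·(108,13) + (83,10)
step 5: (623, 75)  from 1·(515,62) + (108,13)
step 6: (2384, 287)  from 3·(623,75) + (515,62)
step 7: (7775, 936)  from 3·(2384,287) + (623,75)
→ (7775, 936).  Check: 7775²=60450625, 69·936²=60450624, difference 1.
(7775+936√69)^2 = 120901249 + 14554800√69
(7775+936√69)^3 = 1880014414175 + 226327139064√69

7775 936
120901249 14554800
1880014414175 226327139064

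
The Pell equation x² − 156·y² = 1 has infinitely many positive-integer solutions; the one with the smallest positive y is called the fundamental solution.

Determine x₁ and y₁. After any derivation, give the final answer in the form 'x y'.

[12; 2,24] for √156; ℓ=2 ⇒ convergent index 1
i=0: a=12 ⇒ p=12, q=1
i=1: a=2 ⇒ p=25, q=2
fundamental: x₁=25, y₁=2  (since 625 − 156·4 = 1)

25 2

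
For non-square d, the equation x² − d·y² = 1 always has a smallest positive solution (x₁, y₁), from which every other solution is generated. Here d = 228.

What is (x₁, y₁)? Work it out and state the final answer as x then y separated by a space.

[15; 10,30] for √228; ℓ=2 ⇒ convergent index 1
a_0=15:  p_0=15·1+0=15,  q_0=15·0+1=1
a_1=10:  p_1=10·15+1=151,  q_1=10·1+0=10
fundamental: x₁=151, y₁=10  (since 22801 − 228·100 = 1)

151 10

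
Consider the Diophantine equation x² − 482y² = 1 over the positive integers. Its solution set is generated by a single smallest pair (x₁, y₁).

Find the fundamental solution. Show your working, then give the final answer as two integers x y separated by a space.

√482 → a₀=21, period (1,20,1,42); ℓ=4 even so k=3
i=0: a=21 ⇒ p=21, q=1
i=1: a=1 ⇒ p=22, q=1
i=2: a=20 ⇒ p=461, q=21
i=3: a=1 ⇒ p=483, q=22
fundamental: x₁=483, y₁=22  (since 233289 − 482·484 = 1)

483 22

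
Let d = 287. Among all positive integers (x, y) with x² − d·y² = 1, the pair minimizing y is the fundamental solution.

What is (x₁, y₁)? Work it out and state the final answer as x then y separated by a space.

[16; 1,15,1,32] for √287; ℓ=4 ⇒ convergent index 3
a_0=16:  p_0=16·1+0=16,  q_0=16·0+1=1
a_1=1:  p_1=1·16+1=17,  q_1=1·1+0=1
a_2=15:  p_2=15·17+16=271,  q_2=15·1+1=16
a_3=1:  p_3=1·271+17=288,  q_3=1·16+1=17
→ (288, 17).  Check: 288²=82944, 287·17²=82943, difference 1.

288 17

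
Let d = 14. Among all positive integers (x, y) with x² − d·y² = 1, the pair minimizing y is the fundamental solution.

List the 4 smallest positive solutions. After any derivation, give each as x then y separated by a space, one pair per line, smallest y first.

d=14: √d = [3; 1,2,1,6] (ℓ=4, even), read p_3/q_3
step 0: (3, 1)  from 3·(1,0) + (0,1)
…
step 2: (11, 3)  from 2·(4,1) + (3,1)
step 3: (15, 4)  from 1·(11,3) + (4,1)
fundamental: x₁=15, y₁=4  (since 225 − 14·16 = 1)
(15+4√14)^2 = 449 + 120√14
(15+4√14)^3 = 13455 + 3596√14
(15+4√14)^4 = 403201 + 107760√14

15 4
449 120
13455 3596
403201 107760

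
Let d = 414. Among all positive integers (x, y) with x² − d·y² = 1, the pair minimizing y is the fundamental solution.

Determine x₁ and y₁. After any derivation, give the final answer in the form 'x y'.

24335 1196

d=414: √d = [20; 2,1,7,2,7,1,2,40] (ℓ=8, even), read p_7/q_7
step 0: (20, 1)  from 20·(1,0) + (0,1)
step 1: (41, 2)  from 2·(20,1) + (1,0)
…
step 3: (468, 23)  from 7·(61,3) + (41,2)
…
step 6: (8444, 415)  from 1·(7447,366) + (997,49)
step 7: (24335, 1196)  from 2·(8444,415) + (7447,366)
fundamental: x₁=24335, y₁=1196  (since 592192225 − 414·1430416 = 1)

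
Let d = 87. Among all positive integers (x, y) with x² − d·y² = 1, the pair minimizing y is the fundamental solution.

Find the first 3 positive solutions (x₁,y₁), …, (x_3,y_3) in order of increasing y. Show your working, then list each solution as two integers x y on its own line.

28 3
1567 168
87724 9405

[9; 3,18] for √87; ℓ=2 ⇒ convergent index 1
k=0  a_k=9  p_k/q_k = 9/1
k=1  a_k=3  p_k/q_k = 28/3
(x₁, y₁) = (28, 3);  28² − 87·3² = 1 ✓
(x_2, y_2) = (28·28 + 87·3·3, 28·3 + 3·28) = (1567, 168)
(x_3, y_3) = (28·1567 + 87·3·168, 28·168 + 3·1567) = (87724, 9405)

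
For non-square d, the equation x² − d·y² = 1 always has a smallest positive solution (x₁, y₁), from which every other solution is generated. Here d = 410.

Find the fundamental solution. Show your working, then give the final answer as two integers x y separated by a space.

[20; 4,40] for √410; ℓ=2 ⇒ convergent index 1
step 0: (20, 1)  from 20·(1,0) + (0,1)
step 1: (81, 4)  from 4·(20,1) + (1,0)
(x₁, y₁) = (81, 4);  81² − 410·4² = 1 ✓

81 4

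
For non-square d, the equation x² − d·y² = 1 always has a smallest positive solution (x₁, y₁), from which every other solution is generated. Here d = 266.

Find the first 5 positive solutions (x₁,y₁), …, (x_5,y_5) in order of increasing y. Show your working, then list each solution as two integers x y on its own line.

685 42
938449 57540
1285674445 78829758
1761373051201 107996710920
2413079794470925 147955415130642

d=266: √d = [16; 3,4,3,32] (ℓ=4, even), read p_3/q_3
a_0=16:  p_0=16·1+0=16,  q_0=16·0+1=1
…
a_2=4:  p_2=4·49+16=212,  q_2=4·3+1=13
a_3=3:  p_3=3·212+49=685,  q_3=3·13+3=42
(x₁, y₁) = (685, 42);  685² − 266·42² = 1 ✓
(x_2, y_2) = (685·685 + 266·42·42, 685·42 + 42·685) = (938449, 57540)
(x_3, y_3) = (685·938449 + 266·42·57540, 685·57540 + 42·938449) = (1285674445, 78829758)
(x_4, y_4) = (685·1285674445 + 266·42·78829758, 685·78829758 + 42·1285674445) = (1761373051201, 107996710920)
(x_5, y_5) = (685·1761373051201 + 266·42·107996710920, 685·107996710920 + 42·1761373051201) = (2413079794470925, 147955415130642)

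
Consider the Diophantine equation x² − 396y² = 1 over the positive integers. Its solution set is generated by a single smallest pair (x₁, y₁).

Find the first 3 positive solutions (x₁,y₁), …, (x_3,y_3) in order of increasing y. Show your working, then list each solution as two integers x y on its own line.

[19; 1,8,1,38] for √396; ℓ=4 ⇒ convergent index 3
step 0: (19, 1)  from 19·(1,0) + (0,1)
…
step 2: (179, 9)  from 8·(20,1) + (19,1)
step 3: (199, 10)  from 1·(179,9) + (20,1)
→ (199, 10).  Check: 199²=39601, 396·10²=39600, difference 1.
(199+10√396)^2 = 79201 + 3980√396
(199+10√396)^3 = 31521799 + 1584030√396

199 10
79201 3980
31521799 1584030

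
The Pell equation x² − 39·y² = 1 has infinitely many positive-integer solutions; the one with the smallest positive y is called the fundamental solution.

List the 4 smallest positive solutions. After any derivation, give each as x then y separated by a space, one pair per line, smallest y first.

25 4
1249 200
62425 9996
3120001 499600

d=39: √d = [6; 4,12] (ℓ=2, even), read p_1/q_1
i=0: a=6 ⇒ p=6, q=1
i=1: a=4 ⇒ p=25, q=4
fundamental: x₁=25, y₁=4  (since 625 − 39·16 = 1)
n=2: (25,4)∘(25,4) = (25·25+39·4·4, 25·4+4·25) = (1249,200)
n=3: (1249,200)∘(25,4) = (25·1249+39·4·200, 25·200+4·1249) = (62425,9996)
n=4: (62425,9996)∘(25,4) = (25·62425+39·4·9996, 25·9996+4·62425) = (3120001,499600)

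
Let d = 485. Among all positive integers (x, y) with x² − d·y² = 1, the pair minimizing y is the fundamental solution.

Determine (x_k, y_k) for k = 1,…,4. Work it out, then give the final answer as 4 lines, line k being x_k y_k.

√485 → a₀=22, period (44); ℓ=1 odd so k=1
a_0=22:  p_0=22·1+0=22,  q_0=22·0+1=1
a_1=44:  p_1=44·22+1=969,  q_1=44·1+0=44
fundamental: x₁=969, y₁=44  (since 938961 − 485·1936 = 1)
(969+44√485)^2 = 1877921 + 85272√485
(969+44√485)^3 = 3639409929 + 165257092√485
(969+44√485)^4 = 7053174564481 + 320268159024√485

969 44
1877921 85272
3639409929 165257092
7053174564481 320268159024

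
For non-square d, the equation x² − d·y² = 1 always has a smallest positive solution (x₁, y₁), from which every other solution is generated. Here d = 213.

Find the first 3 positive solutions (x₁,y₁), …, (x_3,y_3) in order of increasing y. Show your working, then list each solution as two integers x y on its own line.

194399 13320
75581942401 5178789360
29386108041429599 2013502945575960

√213 → a₀=14, period (1,1,2,6,1,8,1,6,2,1,1,28); ℓ=12 even so k=11
k=0  a_k=14  p_k/q_k = 14/1
…
k=5  a_k=1  p_k/q_k = 540/37
k=6  a_k=8  p_k/q_k = 4787/328
k=7  a_k=1  p_k/q_k = 5327/365
k=8  a_k=6  p_k/q_k = 36749/2518
…
k=10  a_k=1  p_k/q_k = 115574/7919
k=11  a_k=1  p_k/q_k = 194399/13320
→ (194399, 13320).  Check: 194399²=37790971201, 213·13320²=37790971200, difference 1.
n=2: (194399,13320)∘(194399,13320) = (194399·194399+213·13320·13320, 194399·13320+13320·194399) = (75581942401,5178789360)
n=3: (75581942401,5178789360)∘(194399,13320) = (194399·75581942401+213·13320·5178789360, 194399·5178789360+13320·75581942401) = (29386108041429599,2013502945575960)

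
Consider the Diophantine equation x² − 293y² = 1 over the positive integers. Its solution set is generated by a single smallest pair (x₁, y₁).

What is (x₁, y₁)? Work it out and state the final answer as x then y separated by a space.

12320649 719780

√293 → a₀=17, period (8,1,1,8,34); ℓ=5 odd so k=9
k=0  a_k=17  p_k/q_k = 17/1
k=1  a_k=8  p_k/q_k = 137/8
k=2  a_k=1  p_k/q_k = 154/9
k=3  a_k=1  p_k/q_k = 291/17
k=4  a_k=8  p_k/q_k = 2482/145
k=5  a_k=34  p_k/q_k = 84679/4947
k=6  a_k=8  p_k/q_k = 679914/39721
…
k=8  a_k=1  p_k/q_k = 1444507/84389
k=9  a_k=8  p_k/q_k = 12320649/719780
→ (12320649, 719780).  Check: 12320649²=151798391781201, 293·719780²=151798391781200, difference 1.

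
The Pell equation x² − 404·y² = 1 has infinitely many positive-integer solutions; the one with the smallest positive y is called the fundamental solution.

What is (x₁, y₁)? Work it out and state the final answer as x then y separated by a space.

d=404: √d = [20; 10,40] (ℓ=2, even), read p_1/q_1
step 0: (20, 1)  from 20·(1,0) + (0,1)
step 1: (201, 10)  from 10·(20,1) + (1,0)
fundamental: x₁=201, y₁=10  (since 40401 − 404·100 = 1)

201 10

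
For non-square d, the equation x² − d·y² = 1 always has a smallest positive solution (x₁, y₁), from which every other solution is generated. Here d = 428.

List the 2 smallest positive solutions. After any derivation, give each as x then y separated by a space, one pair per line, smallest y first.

1850887 89466
6851565373537 331182912684

d=428: √d = [20; 1,2,4,1,5,10,5,1,4,2,1,40] (ℓ=12, even), read p_11/q_11
k=0  a_k=20  p_k/q_k = 20/1
…
k=2  a_k=2  p_k/q_k = 62/3
…
k=4  a_k=1  p_k/q_k = 331/16
…
k=6  a_k=10  p_k/q_k = 19571/946
k=7  a_k=5  p_k/q_k = 99779/4823
…
k=9  a_k=4  p_k/q_k = 577179/27899
k=10  a_k=2  p_k/q_k = 1273708/61567
k=11  a_k=1  p_k/q_k = 1850887/89466
→ (1850887, 89466).  Check: 1850887²=3425782686769, 428·89466²=3425782686768, difference 1.
n=2: (1850887,89466)∘(1850887,89466) = (1850887·1850887+428·89466·89466, 1850887·89466+89466·1850887) = (6851565373537,331182912684)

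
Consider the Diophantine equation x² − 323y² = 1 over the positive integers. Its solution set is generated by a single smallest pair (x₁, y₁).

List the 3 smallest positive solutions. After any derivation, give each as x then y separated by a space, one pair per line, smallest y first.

18 1
647 36
23274 1295

[17; 1,34] for √323; ℓ=2 ⇒ convergent index 1
i=0: a=17 ⇒ p=17, q=1
i=1: a=1 ⇒ p=18, q=1
(x₁, y₁) = (18, 1);  18² − 323·1² = 1 ✓
(x_2, y_2) = (18·18 + 323·1·1, 18·1 + 1·18) = (647, 36)
(x_3, y_3) = (18·647 + 323·1·36, 18·36 + 1·647) = (23274, 1295)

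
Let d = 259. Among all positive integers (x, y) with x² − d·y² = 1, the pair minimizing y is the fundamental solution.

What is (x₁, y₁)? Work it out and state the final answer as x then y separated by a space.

[16; 10,1,2,3,4,3,2,1,10,32] for √259; ℓ=10 ⇒ convergent index 9
a_0=16:  p_0=16·1+0=16,  q_0=16·0+1=1
…
a_2=1:  p_2=1·161+16=177,  q_2=1·10+1=11
…
a_4=3:  p_4=3·515+177=1722,  q_4=3·32+11=107
…
a_8=1:  p_8=1·55265+23931=79196,  q_8=1·3434+1487=4921
a_9=10:  p_9=10·79196+55265=847225,  q_9=10·4921+3434=52644
→ (847225, 52644).  Check: 847225²=717790200625, 259·52644²=717790200624, difference 1.

847225 52644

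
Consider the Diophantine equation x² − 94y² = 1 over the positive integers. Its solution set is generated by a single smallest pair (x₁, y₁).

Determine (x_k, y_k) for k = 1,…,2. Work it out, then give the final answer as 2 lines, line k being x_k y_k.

2143295 221064
9187426914049 947610731760

d=94: √d = [9; 1,2,3,1,1,…,2,1,18] (ℓ=16, even), read p_15/q_15
step 0: (9, 1)  from 9·(1,0) + (0,1)
…
step 3: (97, 10)  from 3·(29,3) + (10,1)
…
step 5: (223, 23)  from 1·(126,13) + (97,10)
…
step 9: (14417, 1487)  from 1·(12953,1336) + (1464,151)
…
step 13: (652934, 67345)  from 3·(184493,19029) + (99455,10258)
step 14: (1490361, 153719)  from 2·(652934,67345) + (184493,19029)
step 15: (2143295, 221064)  from 1·(1490361,153719) + (652934,67345)
(x₁, y₁) = (2143295, 221064);  2143295² − 94·221064² = 1 ✓
(2143295+221064√94)^2 = 9187426914049 + 947610731760√94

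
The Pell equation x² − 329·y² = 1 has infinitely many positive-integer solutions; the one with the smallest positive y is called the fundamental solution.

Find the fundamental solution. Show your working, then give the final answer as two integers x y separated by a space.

2376415 131016

[18; 7,4,2,1,1,4,1,1,2,4,7,36] for √329; ℓ=12 ⇒ convergent index 11
step 0: (18, 1)  from 18·(1,0) + (0,1)
step 1: (127, 7)  from 7·(18,1) + (1,0)
…
step 6: (13241, 730)  from 4·(2884,159) + (1705,94)
step 7: (16125, 889)  from 1·(13241,730) + (2884,159)
…
step 10: (328794, 18127)  from 4·(74857,4127) + (29366,1619)
step 11: (2376415, 131016)  from 7·(328794,18127) + (74857,4127)
→ (2376415, 131016).  Check: 2376415²=5647348252225, 329·131016²=5647348252224, difference 1.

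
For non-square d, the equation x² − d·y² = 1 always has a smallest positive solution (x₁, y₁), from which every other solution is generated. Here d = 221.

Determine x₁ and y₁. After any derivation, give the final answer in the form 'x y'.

[14; 1,6,2,6,1,28] for √221; ℓ=6 ⇒ convergent index 5
a_0=14:  p_0=14·1+0=14,  q_0=14·0+1=1
a_1=1:  p_1=1·14+1=15,  q_1=1·1+0=1
…
a_3=2:  p_3=2·104+15=223,  q_3=2·7+1=15
a_4=6:  p_4=6·223+104=1442,  q_4=6·15+7=97
a_5=1:  p_5=1·1442+223=1665,  q_5=1·97+15=112
fundamental: x₁=1665, y₁=112  (since 2772225 − 221·12544 = 1)

1665 112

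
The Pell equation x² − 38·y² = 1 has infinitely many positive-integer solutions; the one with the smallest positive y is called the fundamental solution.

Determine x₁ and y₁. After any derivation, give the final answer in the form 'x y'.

37 6

[6; 6,12] for √38; ℓ=2 ⇒ convergent index 1
a_0=6:  p_0=6·1+0=6,  q_0=6·0+1=1
a_1=6:  p_1=6·6+1=37,  q_1=6·1+0=6
fundamental: x₁=37, y₁=6  (since 1369 − 38·36 = 1)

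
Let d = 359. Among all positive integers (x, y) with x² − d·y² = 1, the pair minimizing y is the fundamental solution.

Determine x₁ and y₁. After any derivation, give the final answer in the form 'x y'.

360 19

[18; 1,17,1,36] for √359; ℓ=4 ⇒ convergent index 3
k=0  a_k=18  p_k/q_k = 18/1
…
k=2  a_k=17  p_k/q_k = 341/18
k=3  a_k=1  p_k/q_k = 360/19
fundamental: x₁=360, y₁=19  (since 129600 − 359·361 = 1)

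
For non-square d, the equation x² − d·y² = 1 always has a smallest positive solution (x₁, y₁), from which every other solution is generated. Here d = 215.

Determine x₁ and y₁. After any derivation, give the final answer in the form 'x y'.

44 3

√215 = [14; 1,1,1,28, …], period ℓ=4 (even) → k=3
i=0: a=14 ⇒ p=14, q=1
i=1: a=1 ⇒ p=15, q=1
i=2: a=1 ⇒ p=29, q=2
i=3: a=1 ⇒ p=44, q=3
→ (44, 3).  Check: 44²=1936, 215·3²=1935, difference 1.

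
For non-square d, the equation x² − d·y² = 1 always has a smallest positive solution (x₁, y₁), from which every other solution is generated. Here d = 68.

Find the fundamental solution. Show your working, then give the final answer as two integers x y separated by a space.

√68 = [8; 4,16, …], period ℓ=2 (even) → k=1
k=0  a_k=8  p_k/q_k = 8/1
k=1  a_k=4  p_k/q_k = 33/4
fundamental: x₁=33, y₁=4  (since 1089 − 68·16 = 1)

33 4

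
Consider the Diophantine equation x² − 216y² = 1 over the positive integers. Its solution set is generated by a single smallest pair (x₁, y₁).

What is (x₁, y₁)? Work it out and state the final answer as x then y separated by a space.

[14; 1,2,3,2,1,28] for √216; ℓ=6 ⇒ convergent index 5
a_0=14:  p_0=14·1+0=14,  q_0=14·0+1=1
a_1=1:  p_1=1·14+1=15,  q_1=1·1+0=1
…
a_3=3:  p_3=3·44+15=147,  q_3=3·3+1=10
a_4=2:  p_4=2·147+44=338,  q_4=2·10+3=23
a_5=1:  p_5=1·338+147=485,  q_5=1·23+10=33
→ (485, 33).  Check: 485²=235225, 216·33²=235224, difference 1.

485 33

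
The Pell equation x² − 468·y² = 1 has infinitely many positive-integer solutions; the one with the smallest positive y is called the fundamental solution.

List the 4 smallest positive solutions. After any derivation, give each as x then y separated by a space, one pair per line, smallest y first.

649 30
842401 38940
1093435849 50544090
1419278889601 65606189880

√468 → a₀=21, period (1,1,1,2,1,1,1,42); ℓ=8 even so k=7
i=0: a=21 ⇒ p=21, q=1
i=1: a=1 ⇒ p=22, q=1
…
i=6: a=1 ⇒ p=411, q=19
i=7: a=1 ⇒ p=649, q=30
(x₁, y₁) = (649, 30);  649² − 468·30² = 1 ✓
k=2:  x_2 = 649·649+468·30·30 = 842401,  y_2 = 649·30+30·649 = 38940
k=3:  x_3 = 649·842401+468·30·38940 = 1093435849,  y_3 = 649·38940+30·842401 = 50544090
k=4:  x_4 = 649·1093435849+468·30·50544090 = 1419278889601,  y_4 = 649·50544090+30·1093435849 = 65606189880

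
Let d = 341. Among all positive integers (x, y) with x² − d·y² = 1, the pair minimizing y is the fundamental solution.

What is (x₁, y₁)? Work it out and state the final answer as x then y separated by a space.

10626551 575460

√341 = [18; 2,6,1,8,2,…,6,2,36, …], period ℓ=14 (even) → k=13
step 0: (18, 1)  from 18·(1,0) + (0,1)
step 1: (37, 2)  from 2·(18,1) + (1,0)
…
step 3: (277, 15)  from 1·(240,13) + (37,2)
…
step 8: (28124, 1523)  from 1·(20479,1109) + (7645,414)
step 9: (76727, 4155)  from 2·(28124,1523) + (20479,1109)
step 10: (641940, 34763)  from 8·(76727,4155) + (28124,1523)
step 11: (718667, 38918)  from 1·(641940,34763) + (76727,4155)
step 12: (4953942, 268271)  from 6·(718667,38918) + (641940,34763)
step 13: (10626551, 575460)  from 2·(4953942,268271) + (718667,38918)
→ (10626551, 575460).  Check: 10626551²=112923586155601, 341·575460²=112923586155600, difference 1.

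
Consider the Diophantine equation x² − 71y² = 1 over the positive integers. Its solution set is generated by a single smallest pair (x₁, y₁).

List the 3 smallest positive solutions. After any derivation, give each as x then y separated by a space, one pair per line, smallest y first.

3480 413
24220799 2874480
168576757560 20006380387

[8; 2,2,1,7,1,2,2,16] for √71; ℓ=8 ⇒ convergent index 7
step 0: (8, 1)  from 8·(1,0) + (0,1)
step 1: (17, 2)  from 2·(8,1) + (1,0)
…
step 6: (1483, 176)  from 2·(514,61) + (455,54)
step 7: (3480, 413)  from 2·(1483,176) + (514,61)
fundamental: x₁=3480, y₁=413  (since 12110400 − 71·170569 = 1)
k=2:  x_2 = 3480·3480+71·413·413 = 24220799,  y_2 = 3480·413+413·3480 = 2874480
k=3:  x_3 = 3480·24220799+71·413·2874480 = 168576757560,  y_3 = 3480·2874480+413·24220799 = 20006380387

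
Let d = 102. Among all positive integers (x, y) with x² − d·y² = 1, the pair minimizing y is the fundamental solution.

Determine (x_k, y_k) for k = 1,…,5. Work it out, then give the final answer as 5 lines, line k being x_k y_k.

101 10
20401 2020
4120901 408030
832401601 82420040
168141002501 16648440050

√102 = [10; 10,20, …], period ℓ=2 (even) → k=1
i=0: a=10 ⇒ p=10, q=1
i=1: a=10 ⇒ p=101, q=10
(x₁, y₁) = (101, 10);  101² − 102·10² = 1 ✓
n=2: (101,10)∘(101,10) = (101·101+102·10·10, 101·10+10·101) = (20401,2020)
n=3: (20401,2020)∘(101,10) = (101·20401+102·10·2020, 101·2020+10·20401) = (4120901,408030)
n=4: (4120901,408030)∘(101,10) = (101·4120901+102·10·408030, 101·408030+10·4120901) = (832401601,82420040)
n=5: (832401601,82420040)∘(101,10) = (101·832401601+102·10·82420040, 101·82420040+10·832401601) = (168141002501,16648440050)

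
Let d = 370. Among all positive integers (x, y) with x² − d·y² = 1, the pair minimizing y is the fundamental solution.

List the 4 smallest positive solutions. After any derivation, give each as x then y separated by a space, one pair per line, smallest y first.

√370 → a₀=19, period (4,4,38); ℓ=3 odd so k=5
k=0  a_k=19  p_k/q_k = 19/1
…
k=3  a_k=38  p_k/q_k = 12503/650
k=4  a_k=4  p_k/q_k = 50339/2617
k=5  a_k=4  p_k/q_k = 213859/11118
→ (213859, 11118).  Check: 213859²=45735671881, 370·11118²=45735671880, difference 1.
(213859+11118√370)^2 = 91471343761 + 4755368724√370
(213859+11118√370)^3 = 39123940210553539 + 2033956799880714√370
(213859+11118√370)^4 = 16734013458886067250241 + 869959934526623861928√370

213859 11118
91471343761 4755368724
39123940210553539 2033956799880714
16734013458886067250241 869959934526623861928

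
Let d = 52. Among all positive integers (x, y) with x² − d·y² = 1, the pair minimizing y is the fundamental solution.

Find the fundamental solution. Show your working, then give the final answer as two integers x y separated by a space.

649 90

√52 = [7; 4,1,2,1,4,14, …], period ℓ=6 (even) → k=5
step 0: (7, 1)  from 7·(1,0) + (0,1)
step 1: (29, 4)  from 4·(7,1) + (1,0)
step 2: (36, 5)  from 1·(29,4) + (7,1)
…
step 4: (137, 19)  from 1·(101,14) + (36,5)
step 5: (649, 90)  from 4·(137,19) + (101,14)
→ (649, 90).  Check: 649²=421201, 52·90²=421200, difference 1.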